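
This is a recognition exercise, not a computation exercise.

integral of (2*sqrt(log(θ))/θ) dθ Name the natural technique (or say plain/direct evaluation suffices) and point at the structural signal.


Verdict: u-substitution — everything non-trivial happens through the inner expression log(θ), and its derivative accounts for the remaining factor up to a constant, so set u = log(θ).


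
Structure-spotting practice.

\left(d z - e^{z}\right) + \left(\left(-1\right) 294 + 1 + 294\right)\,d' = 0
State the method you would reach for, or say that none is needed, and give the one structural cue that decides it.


Diagnosis: a linear integrating factor — the unknown enters only to the first power against a nonzero forcing term — the integrating-factor template applies directly.


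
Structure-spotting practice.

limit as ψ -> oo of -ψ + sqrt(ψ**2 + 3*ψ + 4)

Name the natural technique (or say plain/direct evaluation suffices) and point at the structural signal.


Best approach: conjugate multiplication — neither sqrt(ψ**2 + 3*ψ + 4) nor ψ converges alone, so rewrite their difference as a conjugate-rationalized quotient first.


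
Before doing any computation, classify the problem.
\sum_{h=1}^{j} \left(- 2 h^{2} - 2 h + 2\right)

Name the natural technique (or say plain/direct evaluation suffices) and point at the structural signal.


Best approach: no special technique — every summand is a constant multiple of a power of h — apply the standard power-sum identities one degree at a time.


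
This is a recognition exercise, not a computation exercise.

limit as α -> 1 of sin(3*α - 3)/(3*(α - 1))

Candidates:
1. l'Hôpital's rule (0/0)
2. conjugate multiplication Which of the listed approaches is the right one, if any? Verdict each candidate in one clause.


Technique: l'Hôpital's rule (0/0) — numerator and denominator both vanish at 1 — a genuine 0/0 form, which is exactly when l'Hôpital applies. The standard small-argument limits would also carry it; the rule is the systematic route.
- l'Hôpital's rule (0/0): a fit — the right tool for this form.
- conjugate multiplication — there are no radicals in tension whose conjugate would simplify matters.


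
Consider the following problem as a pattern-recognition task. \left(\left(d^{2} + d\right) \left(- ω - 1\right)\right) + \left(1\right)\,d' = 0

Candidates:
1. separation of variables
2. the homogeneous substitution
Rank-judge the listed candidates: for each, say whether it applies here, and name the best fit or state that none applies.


Diagnosis: separation of variables — separating collects all d-dependence with the derivative and leaves all ω-dependence opposite: variables separate. Rearranged, this also fits the Bernoulli template directly; separation reads the product structure as given.
- separation of variables: yes — fits the structure here.
- the homogeneous substitution: the slope changes under joint rescaling, failing the degree-zero test.


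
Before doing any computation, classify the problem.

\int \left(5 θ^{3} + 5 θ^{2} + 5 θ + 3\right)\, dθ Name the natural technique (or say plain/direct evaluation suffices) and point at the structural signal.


Technique: no special technique — a term-by-term power-rule job in θ; no substitution or rearrangement earns its keep here.


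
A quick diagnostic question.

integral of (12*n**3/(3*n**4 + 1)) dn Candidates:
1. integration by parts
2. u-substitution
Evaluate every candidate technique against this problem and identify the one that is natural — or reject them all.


Diagnosis: u-substitution — read it as f(3*n**4 + 1) times a constant multiple of d(3*n**4 + 1): one substitution, u = 3*n**4 + 1, finishes it.
- integration by parts — the integrand does not split as a nonconstant polynomial times an exp, sine, cosine of a linear argument, or logarithm — no polynomial-kernel parts product to differentiate one side of.
- u-substitution: a fit — the right tool for this form.


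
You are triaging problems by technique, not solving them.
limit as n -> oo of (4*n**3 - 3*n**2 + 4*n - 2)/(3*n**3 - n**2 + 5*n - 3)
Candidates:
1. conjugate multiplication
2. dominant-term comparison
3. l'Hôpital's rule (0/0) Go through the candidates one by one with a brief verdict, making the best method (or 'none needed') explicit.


Verdict: dominant-term comparison — divide by the highest power of n present: lower-order terms vanish and the dominant ratio remains.
- conjugate multiplication — there is no infinity-minus-infinity radical difference to rationalize.
- dominant-term comparison: a fit — the right tool for this form.
- l'Hôpital's rule (0/0): viewed as a single quotient this runs to ∞/∞, not the 0/0 clash this candidate addresses; an at-infinity variant of the rule would resolve it, but comparing leading growth reads the answer without differentiating.


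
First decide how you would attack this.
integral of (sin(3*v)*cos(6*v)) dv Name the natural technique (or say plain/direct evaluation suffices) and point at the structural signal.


Method: a trigonometric identity — distinct frequencies under one product (sin(3*v)*cos(6*v)): the product-to-sum identity is the systematic route to an integrable form.


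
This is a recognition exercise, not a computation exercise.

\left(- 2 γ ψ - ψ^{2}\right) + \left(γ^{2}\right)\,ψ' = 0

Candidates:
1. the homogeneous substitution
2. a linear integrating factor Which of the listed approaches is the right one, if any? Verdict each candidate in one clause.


Verdict: the homogeneous substitution — the slope's numerator and denominator have matching total degree, so it depends only on ψ/γ and the ratio substitution collapses it. This doubles as a Bernoulli equation in the unknown as written; the homogeneous route needs no setup at all.
- the homogeneous substitution — applicable, and directly so.
- a linear integrating factor — a nonlinear term in the unknown puts this outside the integrating-factor template.


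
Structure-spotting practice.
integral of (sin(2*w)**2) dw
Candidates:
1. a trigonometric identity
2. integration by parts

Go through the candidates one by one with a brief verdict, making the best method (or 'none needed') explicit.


Method: a trigonometric identity — apply power reduction to sin(2*w)**2; each application halves the trigonometric degree.
- a trigonometric identity — applicable, and directly so.
- integration by parts: not the fit here: there is no polynomial factor to ladder down — parts can still close the trigonometric product by recursion, though the identity rewrite is the direct route.


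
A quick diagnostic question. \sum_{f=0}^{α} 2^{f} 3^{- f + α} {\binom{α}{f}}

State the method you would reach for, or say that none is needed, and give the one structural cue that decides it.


Method: the binomial theorem — the summand is term f of a binomial expansion in 2 and 3; the whole sum is a single power.


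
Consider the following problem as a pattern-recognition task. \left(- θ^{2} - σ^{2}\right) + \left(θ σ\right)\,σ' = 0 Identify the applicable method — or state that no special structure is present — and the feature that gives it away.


Best approach: the homogeneous substitution — scaling θ and σ together leaves the slope fixed — it depends only on σ/θ, so substitute the ratio. This doubles as a Bernoulli equation in the unknown as written; the homogeneous route needs no setup at all.


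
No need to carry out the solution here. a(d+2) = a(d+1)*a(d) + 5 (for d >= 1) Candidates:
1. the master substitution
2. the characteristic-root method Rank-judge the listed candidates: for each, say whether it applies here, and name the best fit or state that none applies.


Diagnosis: no special technique — once the recursion is nonlinear, characteristic roots, master substitutions, and summation factors are all off the table.
- the master substitution: the recursion shifts the index rather than dividing it.
- the characteristic-root method: nonlinearity rules out exponential-mode superposition from the start.


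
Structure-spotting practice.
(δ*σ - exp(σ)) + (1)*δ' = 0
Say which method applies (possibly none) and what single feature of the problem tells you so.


Verdict: a linear integrating factor — the unknown enters only to the first power against a nonzero forcing term — the integrating-factor template applies directly.


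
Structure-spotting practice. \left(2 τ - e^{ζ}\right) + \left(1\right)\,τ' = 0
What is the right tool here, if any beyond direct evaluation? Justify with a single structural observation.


Verdict: a linear integrating factor — linear in the unknown with genuine forcing: multiply through by the exponential of the integrated coefficient and the left side closes into one derivative.


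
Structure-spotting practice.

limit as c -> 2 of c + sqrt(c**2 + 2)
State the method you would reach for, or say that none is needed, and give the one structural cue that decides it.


Method: no special technique — no vanishing denominator and no indeterminate clash at the point — evaluation is immediate.


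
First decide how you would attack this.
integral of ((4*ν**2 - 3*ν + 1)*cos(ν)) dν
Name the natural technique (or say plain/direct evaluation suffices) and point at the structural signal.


Best approach: integration by parts — the integrand splits as 4*ν**2 - 3*ν + 1 times cos(ν) — repeatedly differentiating the polynomial part kills it, which is the parts ladder.


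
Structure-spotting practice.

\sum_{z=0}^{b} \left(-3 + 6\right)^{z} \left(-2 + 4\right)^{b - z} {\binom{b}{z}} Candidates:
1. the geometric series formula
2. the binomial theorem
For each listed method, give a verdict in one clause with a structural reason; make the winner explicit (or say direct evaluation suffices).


Method: the binomial theorem — the binomial coefficients weight matched powers of (-3 + 6) and (-2 + 4), which is exactly the expansion of a binomial power.
- the geometric series formula: the ratio of consecutive terms depends on the index.
- the binomial theorem: a fit — the right tool for this form.


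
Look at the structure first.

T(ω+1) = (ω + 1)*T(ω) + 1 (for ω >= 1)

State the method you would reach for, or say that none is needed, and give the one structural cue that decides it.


Best approach: a summation factor — first-order, linear, moving coefficient ω + 1: the discrete analogue of an integrating factor handles it.


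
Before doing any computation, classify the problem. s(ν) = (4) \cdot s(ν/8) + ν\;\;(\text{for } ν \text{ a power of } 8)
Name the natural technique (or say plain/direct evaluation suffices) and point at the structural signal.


Technique: the master substitution — treat m = log base 8 of ν as the new clock: one recursion step advances m by one while ν scales by 8.


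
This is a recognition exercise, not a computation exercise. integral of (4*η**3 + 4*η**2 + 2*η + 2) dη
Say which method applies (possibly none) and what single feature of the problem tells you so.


Diagnosis: no special technique — every term is a constant multiple of a power of η; term-wise power-rule integration needs no preliminary transformation.


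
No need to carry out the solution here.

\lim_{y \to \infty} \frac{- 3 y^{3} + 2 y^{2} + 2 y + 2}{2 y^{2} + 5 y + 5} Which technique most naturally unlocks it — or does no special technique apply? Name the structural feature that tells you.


Diagnosis: dominant-term comparison — growth-rate triage: the leading powers of y decide the limit, everything else is noise. Viewed as a single quotient this is an ∞/∞ form — an at-infinity application of l'Hôpital's rule would also resolve it; comparing leading growth reads the answer without differentiating.


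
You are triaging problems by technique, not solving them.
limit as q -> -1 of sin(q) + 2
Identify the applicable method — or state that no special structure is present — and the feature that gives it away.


Best approach: no special technique — no denominator vanishes and nothing blows up at -1: direct substitution is the whole computation.


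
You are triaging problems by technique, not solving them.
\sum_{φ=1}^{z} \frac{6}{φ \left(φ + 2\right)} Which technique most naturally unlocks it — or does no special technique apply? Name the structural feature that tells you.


Verdict: telescoping — integer-spaced poles in \frac{6}{φ \left(φ + 2\right)} are the telescoping signature in disguise.


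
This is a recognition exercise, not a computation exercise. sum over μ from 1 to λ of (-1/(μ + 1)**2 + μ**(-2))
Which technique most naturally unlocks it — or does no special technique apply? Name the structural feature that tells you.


Best approach: telescoping — difference-of-shifts structure (each term adds μ**(-2), then subtracts its one-index-advanced value, which the following term adds back) leaves only the first and last pieces standing.


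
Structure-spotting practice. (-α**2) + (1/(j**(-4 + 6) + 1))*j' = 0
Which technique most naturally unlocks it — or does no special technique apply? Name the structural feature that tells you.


Best approach: separation of variables — the slope splits multiplicatively: α**2 carrying all α-dependence times (j**(-4 + 6) + 1) carrying all j-dependence — separate and integrate. The equation is exact as it stands too — a potential function exists — though separation reads the split structure directly.


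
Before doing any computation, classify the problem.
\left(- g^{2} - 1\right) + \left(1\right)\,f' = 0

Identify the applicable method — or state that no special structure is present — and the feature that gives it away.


Method: no special technique — the slope is a pure function of g; integrate both sides and be done.


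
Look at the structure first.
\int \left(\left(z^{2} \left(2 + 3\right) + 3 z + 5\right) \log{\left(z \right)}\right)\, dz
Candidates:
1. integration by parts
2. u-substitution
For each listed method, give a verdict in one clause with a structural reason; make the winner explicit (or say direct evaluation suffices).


Technique: integration by parts — take \log{\left(z \right)} as the piece to differentiate: what remains is a power-rule integral in disguise.
- integration by parts: yes — fits the structure here.
- u-substitution — no subexpression of the integrand pairs with its own derivative as a factor — individual terms may offer their own substitutions, but any change of variable covering the whole integral would have to be constructed from outside the expression.


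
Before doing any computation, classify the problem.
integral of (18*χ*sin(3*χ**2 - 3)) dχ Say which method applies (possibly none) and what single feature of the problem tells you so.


Technique: u-substitution — gathered as a product, the integrand carries the factor 18*χ — up to a constant, the derivative of the inner expression 3*χ**2 - 3 — so u = 3*χ**2 - 3 collapses the integral.


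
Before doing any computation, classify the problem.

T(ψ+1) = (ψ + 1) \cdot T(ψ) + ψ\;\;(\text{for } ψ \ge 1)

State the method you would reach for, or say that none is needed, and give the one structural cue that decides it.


Diagnosis: a summation factor — it is first-order linear but the coefficient ψ + 1 depends on the index, so multiply through by a summation factor to telescope it.


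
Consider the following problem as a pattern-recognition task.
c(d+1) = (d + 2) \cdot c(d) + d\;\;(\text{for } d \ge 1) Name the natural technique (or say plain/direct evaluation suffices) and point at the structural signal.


Diagnosis: a summation factor — rescale the sequence by the product of the weights d + 2 so far — the recurrence collapses to a plain running sum.


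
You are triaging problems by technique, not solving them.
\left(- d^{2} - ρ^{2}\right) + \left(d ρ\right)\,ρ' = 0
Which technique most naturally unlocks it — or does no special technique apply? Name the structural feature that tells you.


Best approach: the homogeneous substitution — the slope's numerator and denominator have matching total degree, so it depends only on ρ/d and the ratio substitution collapses it. A Bernoulli substitution is a fair alternative on this equation directly; the homogeneous reading takes it as given.


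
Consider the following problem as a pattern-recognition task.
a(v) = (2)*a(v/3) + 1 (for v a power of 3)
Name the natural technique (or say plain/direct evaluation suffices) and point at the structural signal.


Technique: the master substitution — the argument contracts 3-fold per step: reindex v exponentially and solve the linear recurrence in the new index.


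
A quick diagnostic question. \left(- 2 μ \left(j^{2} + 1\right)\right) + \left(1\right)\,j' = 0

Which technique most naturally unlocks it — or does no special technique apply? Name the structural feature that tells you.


Verdict: separation of variables — solved for the derivative, the right side splits multiplicatively into a function of each variable alone — divide and integrate each side.


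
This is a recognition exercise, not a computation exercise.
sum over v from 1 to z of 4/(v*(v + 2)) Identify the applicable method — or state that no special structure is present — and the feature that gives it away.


Verdict: telescoping — after splitting 4/(v*(v + 2)) into partial fractions, the pieces are shifted copies of one function and cancel telescopically.


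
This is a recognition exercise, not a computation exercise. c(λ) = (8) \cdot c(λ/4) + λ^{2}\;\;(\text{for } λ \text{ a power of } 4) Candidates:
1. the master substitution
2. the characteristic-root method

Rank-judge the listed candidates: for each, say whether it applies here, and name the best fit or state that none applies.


Verdict: the master substitution — the argument shrinks by the factor 4, so measure the index on a logarithmic scale and the recursion becomes a shift.
- the master substitution: yes, a natural case for it.
- the characteristic-root method — a divided-index call is not the fixed-shift linear shape that characteristic roots solve.


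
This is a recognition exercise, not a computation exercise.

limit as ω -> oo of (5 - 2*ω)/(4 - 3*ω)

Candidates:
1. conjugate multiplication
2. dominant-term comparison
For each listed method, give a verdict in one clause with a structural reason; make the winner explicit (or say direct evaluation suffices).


Best approach: dominant-term comparison — at large ω only the top-degree terms survive; compare the leading terms and the limit falls out.
- conjugate multiplication — no divergent radical difference is present for a conjugate pair to cancel.
- dominant-term comparison: applicable, and directly so.


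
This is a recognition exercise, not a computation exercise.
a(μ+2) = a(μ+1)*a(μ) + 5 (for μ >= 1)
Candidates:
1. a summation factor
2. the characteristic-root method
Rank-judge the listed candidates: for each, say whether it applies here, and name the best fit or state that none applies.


Verdict: no special technique — the recurrence is nonlinear in the sequence values; study it directly, no linear machinery applies.
- a summation factor — the recursion is nonlinear — outside the first-order linear family a summation factor addresses.
- the characteristic-root method — the recursion is nonlinear in the sequence values, so no linear-modes ansatz applies.


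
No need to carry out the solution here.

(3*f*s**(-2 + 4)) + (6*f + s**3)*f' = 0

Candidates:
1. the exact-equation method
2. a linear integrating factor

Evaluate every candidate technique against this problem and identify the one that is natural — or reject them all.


Verdict: the exact-equation method — this form is already the differential of something: the matching mixed partials of 3*f*s**(-2 + 4) and 6*f + s**3 prove it.
- the exact-equation method — applies; the problem has the shape this method handles.
- a linear integrating factor: the unknown enters nonlinearly (through a power, a denominator, or a transcendental function), which the linear integrating-factor recipe cannot absorb as-is — any repair would come from a preliminary substitution, not the factor.


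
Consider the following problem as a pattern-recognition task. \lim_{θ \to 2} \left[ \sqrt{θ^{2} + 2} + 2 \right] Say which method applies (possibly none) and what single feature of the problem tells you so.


Method: no special technique — the expression is continuous at 2 — substitute and evaluate; no indeterminate form appears.


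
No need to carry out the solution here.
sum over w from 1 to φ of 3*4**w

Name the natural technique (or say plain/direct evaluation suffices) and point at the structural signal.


Best approach: the geometric series formula — the ratio of consecutive terms is the constant 4, independent of the index — a geometric sum.


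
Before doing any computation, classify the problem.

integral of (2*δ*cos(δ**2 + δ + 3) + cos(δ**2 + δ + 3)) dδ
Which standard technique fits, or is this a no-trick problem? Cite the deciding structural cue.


Method: u-substitution — read it as f(δ**2 + δ + 3) times a constant multiple of d(δ**2 + δ + 3): one substitution, u = δ**2 + δ + 3, finishes it.


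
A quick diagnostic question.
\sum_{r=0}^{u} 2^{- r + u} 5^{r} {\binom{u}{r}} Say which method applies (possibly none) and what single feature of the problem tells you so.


Method: the binomial theorem — the summand is term r of a binomial expansion in 5 and 2; the whole sum is a single power.


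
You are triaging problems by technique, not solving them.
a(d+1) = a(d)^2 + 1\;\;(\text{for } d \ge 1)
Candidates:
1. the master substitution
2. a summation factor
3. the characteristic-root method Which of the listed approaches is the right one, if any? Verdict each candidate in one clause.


Diagnosis: no special technique — the update rule curves (it is not linear in the unknown sequence), so no superposition-based closed form attaches — iterate or study it directly.
- the master substitution — with no divided-index recursive call, reindexing by powers of a base buys nothing.
- a summation factor — no summation factor applies — the rule is not linear in the sequence values.
- the characteristic-root method — nonlinearity rules out exponential-mode superposition from the start.


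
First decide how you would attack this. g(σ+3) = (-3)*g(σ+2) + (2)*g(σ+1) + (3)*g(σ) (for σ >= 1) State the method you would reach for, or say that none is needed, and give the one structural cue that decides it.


Diagnosis: the characteristic-root method — try a geometric ansatz r^σ: constant coefficients turn the recurrence into one polynomial equation in r.


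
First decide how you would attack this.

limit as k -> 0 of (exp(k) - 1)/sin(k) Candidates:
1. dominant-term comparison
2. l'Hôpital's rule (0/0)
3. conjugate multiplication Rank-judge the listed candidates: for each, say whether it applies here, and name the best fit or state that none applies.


Verdict: l'Hôpital's rule (0/0) — both numerator and denominator vanish at 0: the genuine 0/0 indeterminate that l'Hôpital exists for. A local series expansion at the point resolves it as well; the rule is the packaged version of that step.
- dominant-term comparison: this limit is not decided by comparing leading-term growth at infinity.
- l'Hôpital's rule (0/0): a fit — the right tool for this form.
- conjugate multiplication: no difference of divergent radicals appears, so rationalizing has nothing to cancel.


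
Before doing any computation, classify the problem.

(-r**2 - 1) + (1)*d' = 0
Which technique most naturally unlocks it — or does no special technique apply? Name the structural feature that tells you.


Best approach: no special technique — the slope is a pure function of r; integrate both sides and be done.


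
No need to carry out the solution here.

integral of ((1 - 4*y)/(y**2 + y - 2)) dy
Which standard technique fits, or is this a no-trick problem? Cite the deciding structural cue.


Verdict: partial fractions — break y**2 + y - 2 into its roots and the integral splits into logarithm-sized bites.


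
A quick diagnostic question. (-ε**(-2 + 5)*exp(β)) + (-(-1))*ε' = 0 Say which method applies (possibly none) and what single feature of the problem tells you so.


Best approach: separation of variables — solved for the derivative, the right side factors as exp(β) times ε**(-2 + 5) — all β-dependence separates from all ε-dependence.


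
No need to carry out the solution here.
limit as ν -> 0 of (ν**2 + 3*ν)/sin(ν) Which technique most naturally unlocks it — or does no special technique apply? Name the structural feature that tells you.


Verdict: l'Hôpital's rule (0/0) — numerator and denominator both vanish at 0 — a genuine 0/0 form, which is exactly when l'Hôpital applies. Known elementary limits would finish this too — the rule just bypasses the case analysis.


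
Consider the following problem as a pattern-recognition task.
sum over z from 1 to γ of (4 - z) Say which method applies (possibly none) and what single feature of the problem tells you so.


Technique: no special technique — no cancellation, no constant ratio, no binomial weights — just polynomial terms summed directly.


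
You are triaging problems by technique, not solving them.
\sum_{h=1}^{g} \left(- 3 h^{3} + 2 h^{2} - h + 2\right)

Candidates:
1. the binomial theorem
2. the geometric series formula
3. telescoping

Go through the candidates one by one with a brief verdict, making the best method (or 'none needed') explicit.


Diagnosis: no special technique — constant-multiple powers of h with no cancellation partners and no common ratio — use the standard power-sum formulas.
- the binomial theorem — the summand does not match any term pattern of an expanded binomial power.
- the geometric series formula: dividing successive terms gives an index-dependent quantity, not a constant.
- telescoping: writing out consecutive terms as given produces no pairwise cancellation.


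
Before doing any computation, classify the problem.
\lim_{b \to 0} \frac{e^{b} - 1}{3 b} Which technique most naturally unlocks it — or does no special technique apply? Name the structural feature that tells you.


Diagnosis: l'Hôpital's rule (0/0) — substituting 0 gives 0 over 0; differentiate top and bottom once and re-evaluate. Expanding numerator and denominator to first order gives the same value — the rule automates exactly that.


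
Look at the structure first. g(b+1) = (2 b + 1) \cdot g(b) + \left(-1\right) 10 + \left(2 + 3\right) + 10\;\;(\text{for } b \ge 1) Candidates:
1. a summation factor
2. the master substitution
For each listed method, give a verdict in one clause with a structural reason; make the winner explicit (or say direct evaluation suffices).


Verdict: a summation factor — with the index-dependent coefficient 2 b + 1, dividing by the cumulative product turns the left side into a pure difference.
- a summation factor — applicable, and directly so.
- the master substitution: with no divided-index recursive call, reindexing by powers of a base buys nothing.


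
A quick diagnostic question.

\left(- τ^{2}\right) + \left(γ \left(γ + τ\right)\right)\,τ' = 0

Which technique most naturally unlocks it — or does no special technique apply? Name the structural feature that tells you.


Diagnosis: the homogeneous substitution — the slope's numerator and denominator share total degree; set v = τ/γ and the equation drops to separable form. This can also be massaged into Bernoulli form (the roles of the variables may need exchanging); the homogeneous substitution avoids that setup.


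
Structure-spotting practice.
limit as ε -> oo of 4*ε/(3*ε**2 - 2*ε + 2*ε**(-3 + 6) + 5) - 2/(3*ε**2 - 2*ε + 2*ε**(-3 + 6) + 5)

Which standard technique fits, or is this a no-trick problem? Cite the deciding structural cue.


Method: dominant-term comparison — divide through by the highest power of ε; every lower-order term dies and the dominant terms decide the limit. Viewed as a single quotient this is an ∞/∞ form — an at-infinity application of l'Hôpital's rule would also resolve it; comparing leading growth reads the answer without differentiating.


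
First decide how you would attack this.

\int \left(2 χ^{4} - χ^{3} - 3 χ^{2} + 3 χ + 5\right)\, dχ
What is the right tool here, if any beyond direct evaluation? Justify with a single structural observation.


Technique: no special technique — the integrand is a sum of constant multiples of powers of χ — integrate term by term.


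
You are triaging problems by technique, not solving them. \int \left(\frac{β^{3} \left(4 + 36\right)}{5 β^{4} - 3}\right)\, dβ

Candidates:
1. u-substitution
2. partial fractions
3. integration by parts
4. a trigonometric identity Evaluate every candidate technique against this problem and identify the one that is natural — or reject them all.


Diagnosis: u-substitution — viewed as a product, the integrand is a composition evaluated at 5 β^{4} - 3 times (a constant multiple of) that inner expression's derivative, so u = 5 β^{4} - 3 makes it elementary.
- u-substitution: a fit — the right tool for this form.
- partial fractions — the denominator is irreducible over the rationals — no rational-coefficient split into simpler fractions exists.
- integration by parts — the integrand does not split as a nonconstant polynomial times an exp, sine, cosine of a linear argument, or logarithm — no polynomial-kernel parts product to differentiate one side of.
- a trigonometric identity — with no trigonometric functions present, identity rewriting has no target.


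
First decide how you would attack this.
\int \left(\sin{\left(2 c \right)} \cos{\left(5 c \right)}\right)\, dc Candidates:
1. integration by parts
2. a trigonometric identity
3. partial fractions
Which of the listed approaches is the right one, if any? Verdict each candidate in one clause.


Method: a trigonometric identity — apply product-to-sum to \sin{\left(2 c \right)} \cos{\left(5 c \right)}: two clean single-angle terms replace one awkward product.
- integration by parts: not the natural route: no polynomial-kernel product appears — a recursive parts reduction of the trigonometric product exists, but the identity rewrite is direct.
- a trigonometric identity — a fit — the right tool for this form.
- partial fractions — there is no rational-function structure to decompose.


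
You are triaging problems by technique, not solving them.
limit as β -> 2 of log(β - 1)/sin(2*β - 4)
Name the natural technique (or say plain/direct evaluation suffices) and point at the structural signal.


Diagnosis: l'Hôpital's rule (0/0) — both numerator and denominator vanish at 2: the genuine 0/0 indeterminate that l'Hôpital exists for. Known elementary limits would finish this too — the rule just bypasses the case analysis.


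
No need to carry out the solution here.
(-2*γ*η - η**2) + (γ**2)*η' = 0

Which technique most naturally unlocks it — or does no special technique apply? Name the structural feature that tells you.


Technique: the homogeneous substitution — solved for the derivative, the right side is unchanged under scaling γ and η together — it depends only on the ratio η/γ, so substitute a single ratio variable. A Bernoulli rewrite works here as the equation stands — the homogeneous substitution is the more immediate reading.


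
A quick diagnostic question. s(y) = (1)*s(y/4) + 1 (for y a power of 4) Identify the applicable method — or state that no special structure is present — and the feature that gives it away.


Best approach: the master substitution — the argument shrinks by the factor 4, so measure the index on a logarithmic scale and the recursion becomes a shift.


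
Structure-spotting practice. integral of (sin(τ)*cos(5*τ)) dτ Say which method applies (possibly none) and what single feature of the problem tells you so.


Method: a trigonometric identity — the identity turns sin(τ)*cos(5*τ) into two lone cosines/sines, each trivially integrable.


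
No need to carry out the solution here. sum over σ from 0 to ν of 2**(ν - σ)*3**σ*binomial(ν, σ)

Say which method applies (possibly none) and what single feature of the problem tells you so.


Method: the binomial theorem — the summand is term σ of a binomial expansion in 3 and 2; the whole sum is a single power.


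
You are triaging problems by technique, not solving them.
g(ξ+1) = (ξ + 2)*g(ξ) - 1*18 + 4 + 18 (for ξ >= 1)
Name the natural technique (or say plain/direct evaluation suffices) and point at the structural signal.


Verdict: a summation factor — it is first-order linear but the coefficient ξ + 2 depends on the index, so multiply through by a summation factor to telescope it.


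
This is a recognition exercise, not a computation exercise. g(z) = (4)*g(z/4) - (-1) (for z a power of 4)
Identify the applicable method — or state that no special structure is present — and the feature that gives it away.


Verdict: the master substitution — the argument contracts 4-fold per step: reindex z exponentially and solve the linear recurrence in the new index.


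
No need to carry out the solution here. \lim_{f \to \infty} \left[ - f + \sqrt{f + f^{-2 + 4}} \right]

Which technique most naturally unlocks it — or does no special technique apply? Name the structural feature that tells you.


Technique: conjugate multiplication — \sqrt{f + f^{-2 + 4}} and f both blow up, but their difference is tame once the conjugate rationalizes it.


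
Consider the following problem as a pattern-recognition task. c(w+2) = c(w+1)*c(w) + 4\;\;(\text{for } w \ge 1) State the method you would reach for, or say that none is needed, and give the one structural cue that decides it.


Best approach: no special technique — once the recursion is nonlinear, characteristic roots, master substitutions, and summation factors are all off the table.


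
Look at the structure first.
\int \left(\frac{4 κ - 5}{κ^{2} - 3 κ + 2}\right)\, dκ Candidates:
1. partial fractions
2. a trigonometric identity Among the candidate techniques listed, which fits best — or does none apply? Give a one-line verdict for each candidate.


Method: partial fractions — the denominator κ^{2} - 3 κ + 2 factors, so the quotient decomposes into elementary partial fractions term by term.
- partial fractions: yes, a natural case for it.
- a trigonometric identity: there is no trigonometric structure at all — the integrand carries no sine or cosine to rewrite.


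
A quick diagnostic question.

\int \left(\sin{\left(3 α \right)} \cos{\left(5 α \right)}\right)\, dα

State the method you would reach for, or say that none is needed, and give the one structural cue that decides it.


Best approach: a trigonometric identity — distinct frequencies under one product (\sin{\left(3 α \right)} \cos{\left(5 α \right)}): the product-to-sum identity is the systematic route to an integrable form.


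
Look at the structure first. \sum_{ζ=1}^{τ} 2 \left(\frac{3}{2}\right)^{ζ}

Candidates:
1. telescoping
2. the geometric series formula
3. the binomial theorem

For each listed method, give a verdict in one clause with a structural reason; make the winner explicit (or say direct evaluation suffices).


Technique: the geometric series formula — check a ratio of consecutive terms: it is \frac{3}{2}, independent of the index, so the geometric formula closes the sum.
- telescoping — neither a shifted-difference shape nor integer-spaced poles are present.
- the geometric series formula — yes, a natural case for it.
- the binomial theorem: the summand does not match any term pattern of an expanded binomial power.


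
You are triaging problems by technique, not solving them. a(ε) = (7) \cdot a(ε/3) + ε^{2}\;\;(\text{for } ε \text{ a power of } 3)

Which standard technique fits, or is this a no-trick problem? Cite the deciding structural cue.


Best approach: the master substitution — the argument shrinks by the factor 3, so measure the index on a logarithmic scale and the recursion becomes a shift.


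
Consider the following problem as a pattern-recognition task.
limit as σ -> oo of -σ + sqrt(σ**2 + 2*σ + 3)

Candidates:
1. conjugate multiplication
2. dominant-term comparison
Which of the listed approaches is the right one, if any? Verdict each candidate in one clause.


Method: conjugate multiplication — turning the difference into a conjugate-rationalized ratio makes the limit readable.
- conjugate multiplication: applicable, and directly so.
- dominant-term comparison: this is not a rational comparison of growth rates at infinity.


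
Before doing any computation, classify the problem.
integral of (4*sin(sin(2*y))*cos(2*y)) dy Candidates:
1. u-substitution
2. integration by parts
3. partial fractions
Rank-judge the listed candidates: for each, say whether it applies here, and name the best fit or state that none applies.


Method: u-substitution — collected, the integrand has one factor that is, up to a constant, the derivative of an inner expression the rest depends on — substitute for that inner expression.
- u-substitution: yes, a natural case for it.
- integration by parts — the integrand does not split as a nonconstant polynomial times an exp, sine, cosine of a linear argument, or logarithm — no polynomial-kernel parts product to differentiate one side of.
- partial fractions — the expression is not a ratio of polynomials that decomposes further.


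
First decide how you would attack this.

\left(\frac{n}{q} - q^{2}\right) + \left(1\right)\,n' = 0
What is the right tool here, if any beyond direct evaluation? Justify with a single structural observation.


Verdict: a linear integrating factor — the unknown enters only to the first power against a nonzero forcing term — the integrating-factor template applies directly.


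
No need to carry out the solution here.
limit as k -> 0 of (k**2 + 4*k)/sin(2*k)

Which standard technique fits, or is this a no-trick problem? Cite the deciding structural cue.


Technique: l'Hôpital's rule (0/0) — numerator and denominator both vanish at 0 — a genuine 0/0 form, which is exactly when l'Hôpital applies. The standard small-argument limits would also carry it; the rule is the systematic route.


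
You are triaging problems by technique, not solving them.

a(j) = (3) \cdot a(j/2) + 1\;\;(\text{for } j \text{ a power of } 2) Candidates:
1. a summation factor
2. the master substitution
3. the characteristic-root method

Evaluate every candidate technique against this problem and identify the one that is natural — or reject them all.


Verdict: the master substitution — the argument shrinks by the factor 2, so measure the index on a logarithmic scale and the recursion becomes a shift.
- a summation factor: the recursion divides its index rather than shifting it — there is no previous-term chain for a summation factor to telescope.
- the master substitution: a fit — the right tool for this form.
- the characteristic-root method — a divided-index call is not the fixed-shift linear shape that characteristic roots solve.


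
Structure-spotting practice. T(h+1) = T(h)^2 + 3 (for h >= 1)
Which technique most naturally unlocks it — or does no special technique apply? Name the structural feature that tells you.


Technique: no special technique — a nonlinear dependence on earlier terms breaks linearity, and with it every superposition-based closed form.


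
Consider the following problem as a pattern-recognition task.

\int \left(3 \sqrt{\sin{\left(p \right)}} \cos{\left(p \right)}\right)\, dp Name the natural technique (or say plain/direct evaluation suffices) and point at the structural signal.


Diagnosis: u-substitution — read it as f(\sin{\left(p \right)}) times a constant multiple of d(\sin{\left(p \right)}): one substitution, u = \sin{\left(p \right)}, finishes it.
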